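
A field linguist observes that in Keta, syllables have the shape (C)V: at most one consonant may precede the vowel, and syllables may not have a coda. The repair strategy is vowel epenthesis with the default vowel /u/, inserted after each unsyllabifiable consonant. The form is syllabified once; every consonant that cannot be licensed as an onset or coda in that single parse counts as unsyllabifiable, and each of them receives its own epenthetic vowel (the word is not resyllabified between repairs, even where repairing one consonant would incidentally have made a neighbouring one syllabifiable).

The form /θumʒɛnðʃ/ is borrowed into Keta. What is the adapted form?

Under (C)V, the unsyllabifiable consonants are /m/, /n/, /ð/, /ʃ/ (no codas are permitted; onsets are limited to one consonant).
Inserting the epenthetic vowel yields /m/ → /mu/, /n/ → /nu/, /ð/ → /ðu/, /ʃ/ → /ʃu/.

θumuʒɛnuðuʃu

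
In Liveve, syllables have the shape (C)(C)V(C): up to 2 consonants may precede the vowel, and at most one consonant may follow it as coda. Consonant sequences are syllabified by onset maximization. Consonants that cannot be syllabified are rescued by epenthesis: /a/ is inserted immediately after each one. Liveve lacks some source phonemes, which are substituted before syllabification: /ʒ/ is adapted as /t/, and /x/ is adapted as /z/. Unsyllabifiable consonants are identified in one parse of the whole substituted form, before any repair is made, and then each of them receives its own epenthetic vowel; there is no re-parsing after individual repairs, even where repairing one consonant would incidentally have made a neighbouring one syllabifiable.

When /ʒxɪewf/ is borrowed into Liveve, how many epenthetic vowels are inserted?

After substitution the input is /tzɪewf/.
The unsyllabifiable consonants are /f/; each receives one epenthetic vowel.

1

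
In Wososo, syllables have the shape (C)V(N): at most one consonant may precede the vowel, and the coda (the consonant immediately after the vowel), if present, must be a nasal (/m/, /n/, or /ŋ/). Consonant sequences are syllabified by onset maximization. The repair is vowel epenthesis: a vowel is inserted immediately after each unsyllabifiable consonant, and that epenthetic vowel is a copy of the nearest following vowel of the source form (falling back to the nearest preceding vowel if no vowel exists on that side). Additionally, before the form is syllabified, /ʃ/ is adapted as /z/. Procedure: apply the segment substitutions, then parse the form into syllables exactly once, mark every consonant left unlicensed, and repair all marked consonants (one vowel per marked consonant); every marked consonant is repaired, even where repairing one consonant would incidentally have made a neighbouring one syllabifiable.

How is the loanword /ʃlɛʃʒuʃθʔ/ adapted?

zɛlɛzuʒuzuθuʔu

Substitution: /ʃ/ → /z/, giving /zlɛzʒuzθʔ/.
The consonants /z/, /z/, /z/, /θ/, /ʔ/ cannot be parsed into a legal (C)V(N) syllable (only a nasal (/m/, /n/, or /ŋ/) is licensed in coda position; onsets are limited to one consonant).
Each unlicensed consonant becomes the onset of a new syllable: /z/ → /zɛ/, /z/ → /zu/, /z/ → /zu/, /θ/ → /θu/, /ʔ/ → /ʔu/.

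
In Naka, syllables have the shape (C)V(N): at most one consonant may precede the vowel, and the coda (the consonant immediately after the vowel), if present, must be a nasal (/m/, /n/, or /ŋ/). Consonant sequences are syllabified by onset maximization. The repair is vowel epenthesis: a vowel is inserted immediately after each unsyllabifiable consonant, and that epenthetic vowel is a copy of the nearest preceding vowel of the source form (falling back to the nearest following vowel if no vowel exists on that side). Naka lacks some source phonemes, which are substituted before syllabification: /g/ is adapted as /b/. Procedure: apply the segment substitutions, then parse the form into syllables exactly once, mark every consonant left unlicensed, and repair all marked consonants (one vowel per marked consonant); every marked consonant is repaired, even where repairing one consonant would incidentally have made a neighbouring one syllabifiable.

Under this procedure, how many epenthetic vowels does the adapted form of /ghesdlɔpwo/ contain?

After substitution the input is /bhesdlɔpwo/.
The unsyllabifiable consonants are /b/, /s/, /d/, /p/; each receives one epenthetic vowel.

4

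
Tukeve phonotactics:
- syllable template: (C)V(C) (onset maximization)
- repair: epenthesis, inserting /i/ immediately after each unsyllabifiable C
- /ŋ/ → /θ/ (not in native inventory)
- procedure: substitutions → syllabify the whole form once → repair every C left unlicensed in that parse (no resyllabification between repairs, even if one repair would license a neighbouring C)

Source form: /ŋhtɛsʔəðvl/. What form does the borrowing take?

Substitution: /ŋ/ → /θ/, giving /θhtɛsʔəðvl/.
Syllabifying with onset maximization leaves /θ/, /h/, /v/, /l/ stranded (at most one coda consonant is licensed; onsets are limited to one consonant).
Each unlicensed consonant becomes the onset of a new syllable: /θ/ → /θi/, /h/ → /hi/, /v/ → /vi/, /l/ → /li/.

θihitɛsʔəðvili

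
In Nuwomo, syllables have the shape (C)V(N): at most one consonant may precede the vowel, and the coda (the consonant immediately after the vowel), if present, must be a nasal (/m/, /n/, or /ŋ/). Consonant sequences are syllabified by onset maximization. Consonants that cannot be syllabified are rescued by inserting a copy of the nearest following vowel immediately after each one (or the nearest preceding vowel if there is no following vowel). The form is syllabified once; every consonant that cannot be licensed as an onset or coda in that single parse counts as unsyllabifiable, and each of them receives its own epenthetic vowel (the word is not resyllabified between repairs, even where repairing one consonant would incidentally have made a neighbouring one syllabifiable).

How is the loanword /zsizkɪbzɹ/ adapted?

zisizɪkɪbɪzɪɹɪ

The consonants /z/, /z/, /b/, /z/, /ɹ/ cannot be parsed into a legal (C)V(N) syllable (only a nasal (/m/, /n/, or /ŋ/) is licensed in coda position; onsets are limited to one consonant).
Each unlicensed consonant becomes the onset of a new syllable: /z/ → /zi/, /z/ → /zɪ/, /b/ → /bɪ/, /z/ → /zɪ/, /ɹ/ → /ɹɪ/.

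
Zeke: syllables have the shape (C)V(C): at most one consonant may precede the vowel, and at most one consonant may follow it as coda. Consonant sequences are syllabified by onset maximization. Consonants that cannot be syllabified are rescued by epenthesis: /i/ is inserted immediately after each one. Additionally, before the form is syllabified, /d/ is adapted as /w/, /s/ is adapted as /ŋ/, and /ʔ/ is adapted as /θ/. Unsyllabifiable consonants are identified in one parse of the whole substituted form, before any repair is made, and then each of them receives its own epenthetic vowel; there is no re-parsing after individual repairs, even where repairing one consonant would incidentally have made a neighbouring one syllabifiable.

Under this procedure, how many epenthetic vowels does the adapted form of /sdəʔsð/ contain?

After substitution the input is /ŋwəθŋð/.
The unsyllabifiable consonants are /ŋ/, /ŋ/, /ð/; each receives one epenthetic vowel.

3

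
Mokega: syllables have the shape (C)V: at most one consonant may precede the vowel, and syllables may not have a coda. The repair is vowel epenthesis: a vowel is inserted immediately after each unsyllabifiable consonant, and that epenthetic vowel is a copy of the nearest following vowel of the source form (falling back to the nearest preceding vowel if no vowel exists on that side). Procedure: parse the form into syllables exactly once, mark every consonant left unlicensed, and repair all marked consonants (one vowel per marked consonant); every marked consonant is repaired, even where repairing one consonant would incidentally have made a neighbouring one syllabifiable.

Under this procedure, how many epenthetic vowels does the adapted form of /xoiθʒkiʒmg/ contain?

The unsyllabifiable consonants are /θ/, /ʒ/, /ʒ/, /m/, /g/; each receives one epenthetic vowel.

5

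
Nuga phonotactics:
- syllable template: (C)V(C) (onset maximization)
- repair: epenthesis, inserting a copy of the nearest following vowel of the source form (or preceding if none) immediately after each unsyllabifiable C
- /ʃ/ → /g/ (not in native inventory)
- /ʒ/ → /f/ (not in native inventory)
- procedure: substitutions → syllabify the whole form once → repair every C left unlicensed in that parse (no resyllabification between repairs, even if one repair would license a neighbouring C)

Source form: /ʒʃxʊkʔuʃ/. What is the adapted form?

fʊgʊxʊkʔug

Substitution: /ʒ/ → /f/, /ʃ/ → /g/, giving /fgxʊkʔug/.
Under (C)V(C), the unsyllabifiable consonants are /f/, /g/ (at most one coda consonant is licensed; onsets are limited to one consonant).
Inserting the epenthetic vowel yields /f/ → /fʊ/, /g/ → /gʊ/.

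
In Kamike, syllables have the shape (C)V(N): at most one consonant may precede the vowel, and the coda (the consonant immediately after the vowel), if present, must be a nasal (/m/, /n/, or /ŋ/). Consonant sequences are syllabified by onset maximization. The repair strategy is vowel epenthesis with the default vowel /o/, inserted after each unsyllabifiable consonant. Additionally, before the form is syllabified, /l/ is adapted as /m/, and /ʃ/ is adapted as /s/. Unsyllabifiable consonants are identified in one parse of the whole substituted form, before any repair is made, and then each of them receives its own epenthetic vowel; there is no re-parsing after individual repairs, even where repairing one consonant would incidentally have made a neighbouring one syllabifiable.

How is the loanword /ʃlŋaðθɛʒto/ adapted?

Substitution: /ʃ/ → /s/, /l/ → /m/, giving /smŋaðθɛʒto/.
Under (C)V(N), the unsyllabifiable consonants are /s/, /m/, /ð/, /ʒ/ (only a nasal (/m/, /n/, or /ŋ/) is licensed in coda position; onsets are limited to one consonant).
Inserting the epenthetic vowel yields /s/ → /so/, /m/ → /mo/, /ð/ → /ðo/, /ʒ/ → /ʒo/.

somoŋaðoθɛʒoto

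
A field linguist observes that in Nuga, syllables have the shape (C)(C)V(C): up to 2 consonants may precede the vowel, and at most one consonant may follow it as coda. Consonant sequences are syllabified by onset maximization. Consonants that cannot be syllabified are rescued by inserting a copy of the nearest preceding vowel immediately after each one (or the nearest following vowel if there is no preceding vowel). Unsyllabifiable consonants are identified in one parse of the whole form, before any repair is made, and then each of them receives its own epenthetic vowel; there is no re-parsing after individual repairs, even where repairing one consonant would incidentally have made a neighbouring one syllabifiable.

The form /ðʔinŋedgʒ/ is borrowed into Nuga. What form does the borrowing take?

ðʔinŋedgeʒe

Syllabifying with onset maximization leaves /g/, /ʒ/ stranded (at most one coda consonant is licensed; onsets may contain at most 2 consonants).
Epenthesis after each stranded consonant: /g/ → /ge/, /ʒ/ → /ʒe/.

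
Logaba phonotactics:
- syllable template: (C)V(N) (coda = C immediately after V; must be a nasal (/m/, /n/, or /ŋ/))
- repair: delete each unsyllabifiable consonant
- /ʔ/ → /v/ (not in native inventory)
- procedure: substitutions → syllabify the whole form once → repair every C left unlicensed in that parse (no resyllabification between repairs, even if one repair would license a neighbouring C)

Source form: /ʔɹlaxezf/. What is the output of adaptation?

Substitution: /ʔ/ → /v/, giving /vɹlaxezf/.
Syllabifying with onset maximization leaves /v/, /ɹ/, /z/, /f/ stranded (only a nasal (/m/, /n/, or /ŋ/) is licensed in coda position; onsets are limited to one consonant).
Each unlicensed consonant is deleted: /v/, /ɹ/, /z/, /f/.

laxe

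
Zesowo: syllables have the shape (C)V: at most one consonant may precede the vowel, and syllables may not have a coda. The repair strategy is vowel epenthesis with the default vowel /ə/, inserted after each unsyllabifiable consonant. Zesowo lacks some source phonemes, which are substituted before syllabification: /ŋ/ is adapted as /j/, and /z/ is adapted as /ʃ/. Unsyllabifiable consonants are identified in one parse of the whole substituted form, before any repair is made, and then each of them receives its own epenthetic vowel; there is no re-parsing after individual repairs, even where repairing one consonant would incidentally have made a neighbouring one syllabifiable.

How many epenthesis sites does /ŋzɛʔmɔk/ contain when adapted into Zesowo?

3

After substitution the input is /jʃɛʔmɔk/.
The unsyllabifiable consonants are /j/, /ʔ/, /k/; each receives one epenthetic vowel.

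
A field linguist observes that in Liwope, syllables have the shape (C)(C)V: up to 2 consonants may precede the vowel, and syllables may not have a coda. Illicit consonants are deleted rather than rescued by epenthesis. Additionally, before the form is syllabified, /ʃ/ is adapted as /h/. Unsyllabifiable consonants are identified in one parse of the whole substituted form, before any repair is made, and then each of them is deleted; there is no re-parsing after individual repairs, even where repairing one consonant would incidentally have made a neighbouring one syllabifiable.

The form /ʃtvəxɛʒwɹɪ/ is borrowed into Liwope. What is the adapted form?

Substitution: /ʃ/ → /h/, giving /htvəxɛʒwɹɪ/.
The consonants /h/, /ʒ/ cannot be parsed into a legal (C)(C)V syllable (no codas are permitted; onsets may contain at most 2 consonants).
Deletion applies to /h/, /ʒ/.

tvəxɛwɹɪ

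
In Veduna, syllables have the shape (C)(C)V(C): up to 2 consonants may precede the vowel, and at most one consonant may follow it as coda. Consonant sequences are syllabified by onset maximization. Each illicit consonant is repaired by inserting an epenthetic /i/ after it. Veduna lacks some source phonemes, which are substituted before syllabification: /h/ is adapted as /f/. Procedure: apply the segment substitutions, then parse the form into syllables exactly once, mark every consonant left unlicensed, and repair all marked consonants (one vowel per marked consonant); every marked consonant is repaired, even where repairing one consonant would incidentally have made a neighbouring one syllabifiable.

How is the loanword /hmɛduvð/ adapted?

Substitution: /h/ → /f/, giving /fmɛduvð/.
Under (C)(C)V(C), the unsyllabifiable consonants are /ð/ (at most one coda consonant is licensed; onsets may contain at most 2 consonants).
Inserting the epenthetic vowel yields /ð/ → /ði/.

fmɛduvði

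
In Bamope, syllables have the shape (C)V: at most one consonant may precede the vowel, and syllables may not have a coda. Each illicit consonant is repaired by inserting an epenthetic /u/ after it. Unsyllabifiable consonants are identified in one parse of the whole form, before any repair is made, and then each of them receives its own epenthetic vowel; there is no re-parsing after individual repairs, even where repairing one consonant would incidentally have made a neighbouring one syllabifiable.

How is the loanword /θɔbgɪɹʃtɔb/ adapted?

θɔbugɪɹuʃutɔbu

Under (C)V, the unsyllabifiable consonants are /b/, /ɹ/, /ʃ/, /b/ (no codas are permitted; onsets are limited to one consonant).
Each unlicensed consonant becomes the onset of a new syllable: /b/ → /bu/, /ɹ/ → /ɹu/, /ʃ/ → /ʃu/, /b/ → /bu/.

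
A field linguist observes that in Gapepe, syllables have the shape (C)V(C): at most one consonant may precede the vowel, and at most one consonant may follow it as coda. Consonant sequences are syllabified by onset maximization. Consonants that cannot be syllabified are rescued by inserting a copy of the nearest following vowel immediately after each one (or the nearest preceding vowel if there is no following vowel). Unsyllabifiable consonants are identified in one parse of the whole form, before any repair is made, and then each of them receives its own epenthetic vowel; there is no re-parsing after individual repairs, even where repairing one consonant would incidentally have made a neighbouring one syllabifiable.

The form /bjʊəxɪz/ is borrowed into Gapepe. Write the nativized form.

bʊjʊəxɪz

Under (C)V(C), the unsyllabifiable consonants are /b/ (at most one coda consonant is licensed; onsets are limited to one consonant).
Inserting the epenthetic vowel yields /b/ → /bʊ/.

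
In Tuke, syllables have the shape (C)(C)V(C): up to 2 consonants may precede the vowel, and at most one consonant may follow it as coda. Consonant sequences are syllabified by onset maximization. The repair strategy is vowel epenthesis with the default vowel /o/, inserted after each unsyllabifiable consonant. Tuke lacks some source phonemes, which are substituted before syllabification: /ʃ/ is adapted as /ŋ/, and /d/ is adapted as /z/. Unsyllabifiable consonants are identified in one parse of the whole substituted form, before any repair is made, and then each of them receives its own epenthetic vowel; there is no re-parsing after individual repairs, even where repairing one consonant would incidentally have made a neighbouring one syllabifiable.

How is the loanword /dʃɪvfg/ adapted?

Substitution: /d/ → /z/, /ʃ/ → /ŋ/, giving /zŋɪvfg/.
The consonants /f/, /g/ cannot be parsed into a legal (C)(C)V(C) syllable (at most one coda consonant is licensed; onsets may contain at most 2 consonants).
Epenthesis after each stranded consonant: /f/ → /fo/, /g/ → /go/.

zŋɪvfogo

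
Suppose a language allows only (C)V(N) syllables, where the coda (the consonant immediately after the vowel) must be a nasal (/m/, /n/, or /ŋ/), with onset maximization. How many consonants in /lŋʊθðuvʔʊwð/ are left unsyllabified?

5

Syllabifying with onset maximization leaves /l/, /θ/, /v/, /w/, /ð/ stranded (only a nasal (/m/, /n/, or /ŋ/) is licensed in coda position; onsets are limited to one consonant).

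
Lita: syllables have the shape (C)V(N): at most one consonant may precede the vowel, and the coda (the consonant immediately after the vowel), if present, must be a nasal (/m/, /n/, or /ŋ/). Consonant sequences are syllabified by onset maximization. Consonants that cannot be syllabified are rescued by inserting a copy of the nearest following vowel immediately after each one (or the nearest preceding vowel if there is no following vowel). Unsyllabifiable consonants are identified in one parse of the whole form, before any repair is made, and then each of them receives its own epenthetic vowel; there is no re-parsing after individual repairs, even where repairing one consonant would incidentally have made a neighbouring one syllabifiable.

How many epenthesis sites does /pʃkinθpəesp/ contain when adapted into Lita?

5

The unsyllabifiable consonants are /p/, /ʃ/, /θ/, /s/, /p/; each receives one epenthetic vowel.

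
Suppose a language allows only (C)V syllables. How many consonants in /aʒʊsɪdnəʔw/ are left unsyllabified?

Syllabifying with onset maximization leaves /d/, /ʔ/, /w/ stranded (no codas are permitted; onsets are limited to one consonant).

3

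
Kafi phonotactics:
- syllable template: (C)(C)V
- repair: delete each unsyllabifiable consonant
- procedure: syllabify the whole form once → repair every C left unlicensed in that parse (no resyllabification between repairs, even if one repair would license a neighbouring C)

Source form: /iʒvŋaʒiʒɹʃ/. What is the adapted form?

The consonants /ʒ/, /ʒ/, /ɹ/, /ʃ/ cannot be parsed into a legal (C)(C)V syllable (no codas are permitted; onsets may contain at most 2 consonants).
Deletion applies to /ʒ/, /ʒ/, /ɹ/, /ʃ/.

ivŋaʒi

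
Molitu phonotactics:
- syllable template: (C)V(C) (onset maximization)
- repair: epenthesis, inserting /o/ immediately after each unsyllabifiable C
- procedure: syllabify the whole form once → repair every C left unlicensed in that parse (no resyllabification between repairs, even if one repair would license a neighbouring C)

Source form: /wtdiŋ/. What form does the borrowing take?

Syllabifying with onset maximization leaves /w/, /t/ stranded (at most one coda consonant is licensed; onsets are limited to one consonant).
Inserting the epenthetic vowel yields /w/ → /wo/, /t/ → /to/.

wotodiŋ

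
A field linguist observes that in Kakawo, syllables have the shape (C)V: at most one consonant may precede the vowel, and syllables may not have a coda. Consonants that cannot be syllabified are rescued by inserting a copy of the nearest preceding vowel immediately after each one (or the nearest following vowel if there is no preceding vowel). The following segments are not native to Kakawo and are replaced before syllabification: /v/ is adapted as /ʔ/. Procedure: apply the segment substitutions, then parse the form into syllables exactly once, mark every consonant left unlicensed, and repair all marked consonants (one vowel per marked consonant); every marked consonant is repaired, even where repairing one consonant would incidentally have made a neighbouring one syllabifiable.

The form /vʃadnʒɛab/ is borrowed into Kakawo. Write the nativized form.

Substitution: /v/ → /ʔ/, giving /ʔʃadnʒɛab/.
Under (C)V, the unsyllabifiable consonants are /ʔ/, /d/, /n/, /b/ (no codas are permitted; onsets are limited to one consonant).
Epenthesis after each stranded consonant: /ʔ/ → /ʔa/, /d/ → /da/, /n/ → /na/, /b/ → /ba/.

ʔaʃadanaʒɛaba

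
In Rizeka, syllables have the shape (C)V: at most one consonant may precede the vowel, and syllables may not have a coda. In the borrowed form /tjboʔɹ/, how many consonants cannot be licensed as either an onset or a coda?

4

Syllabifying with onset maximization leaves /t/, /j/, /ʔ/, /ɹ/ stranded (no codas are permitted; onsets are limited to one consonant).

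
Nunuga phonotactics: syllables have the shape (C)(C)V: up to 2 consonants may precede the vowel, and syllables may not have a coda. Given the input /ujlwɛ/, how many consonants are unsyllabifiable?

Under (C)(C)V, the unsyllabifiable consonants are /j/ (no codas are permitted; onsets may contain at most 2 consonants).

1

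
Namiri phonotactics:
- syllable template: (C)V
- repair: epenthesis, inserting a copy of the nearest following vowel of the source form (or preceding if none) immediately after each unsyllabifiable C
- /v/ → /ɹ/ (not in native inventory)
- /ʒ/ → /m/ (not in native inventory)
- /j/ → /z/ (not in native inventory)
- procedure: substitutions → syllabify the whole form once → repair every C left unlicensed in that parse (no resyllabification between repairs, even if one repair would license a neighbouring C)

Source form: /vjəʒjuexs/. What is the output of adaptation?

Substitution: /v/ → /ɹ/, /j/ → /z/, /ʒ/ → /m/, giving /ɹzəmzuexs/.
The consonants /ɹ/, /m/, /x/, /s/ cannot be parsed into a legal (C)V syllable (no codas are permitted; onsets are limited to one consonant).
Inserting the epenthetic vowel yields /ɹ/ → /ɹə/, /m/ → /mu/, /x/ → /xe/, /s/ → /se/.

ɹəzəmuzuexese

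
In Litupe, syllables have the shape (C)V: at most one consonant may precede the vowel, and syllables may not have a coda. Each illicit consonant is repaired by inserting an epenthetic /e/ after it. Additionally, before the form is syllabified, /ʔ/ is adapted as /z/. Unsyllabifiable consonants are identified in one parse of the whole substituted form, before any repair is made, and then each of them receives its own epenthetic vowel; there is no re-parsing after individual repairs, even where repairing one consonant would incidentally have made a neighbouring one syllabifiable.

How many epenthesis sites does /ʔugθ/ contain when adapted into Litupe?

2

After substitution the input is /zugθ/.
The unsyllabifiable consonants are /g/, /θ/; each receives one epenthetic vowel.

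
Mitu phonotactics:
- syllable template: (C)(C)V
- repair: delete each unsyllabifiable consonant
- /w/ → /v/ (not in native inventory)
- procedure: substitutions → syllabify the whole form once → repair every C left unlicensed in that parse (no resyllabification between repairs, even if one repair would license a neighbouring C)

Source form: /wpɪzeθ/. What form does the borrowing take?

vpɪze

Substitution: /w/ → /v/, giving /vpɪzeθ/.
Under (C)(C)V, the unsyllabifiable consonants are /θ/ (no codas are permitted; onsets may contain at most 2 consonants).
Deletion applies to /θ/.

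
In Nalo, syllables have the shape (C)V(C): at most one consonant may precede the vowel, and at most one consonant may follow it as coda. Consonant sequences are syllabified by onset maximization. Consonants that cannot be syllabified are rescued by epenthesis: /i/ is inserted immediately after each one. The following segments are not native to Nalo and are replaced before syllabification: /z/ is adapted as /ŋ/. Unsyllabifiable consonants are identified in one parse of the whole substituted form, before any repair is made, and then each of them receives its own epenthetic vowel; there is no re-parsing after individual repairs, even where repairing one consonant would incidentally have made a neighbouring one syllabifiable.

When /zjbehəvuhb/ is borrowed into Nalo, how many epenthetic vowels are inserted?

After substitution the input is /ŋjbehəvuhb/.
The unsyllabifiable consonants are /ŋ/, /j/, /b/; each receives one epenthetic vowel.

3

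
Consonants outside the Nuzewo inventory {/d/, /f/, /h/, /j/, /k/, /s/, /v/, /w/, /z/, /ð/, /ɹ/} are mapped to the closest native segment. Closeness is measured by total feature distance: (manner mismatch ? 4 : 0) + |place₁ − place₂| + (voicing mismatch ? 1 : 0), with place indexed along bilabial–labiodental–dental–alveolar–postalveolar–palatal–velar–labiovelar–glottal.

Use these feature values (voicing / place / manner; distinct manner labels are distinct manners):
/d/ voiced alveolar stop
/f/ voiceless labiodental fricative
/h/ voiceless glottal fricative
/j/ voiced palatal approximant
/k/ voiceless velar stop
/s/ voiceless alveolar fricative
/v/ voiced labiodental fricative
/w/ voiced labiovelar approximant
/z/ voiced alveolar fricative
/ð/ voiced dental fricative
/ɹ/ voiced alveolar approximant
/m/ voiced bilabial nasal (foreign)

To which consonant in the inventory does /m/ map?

/v/ is closest: manner differs (nasal→fricative, +4), place distance 1 (bilabial→labiodental), same voicing; total 5. Next closest is /f/ at distance 6.

v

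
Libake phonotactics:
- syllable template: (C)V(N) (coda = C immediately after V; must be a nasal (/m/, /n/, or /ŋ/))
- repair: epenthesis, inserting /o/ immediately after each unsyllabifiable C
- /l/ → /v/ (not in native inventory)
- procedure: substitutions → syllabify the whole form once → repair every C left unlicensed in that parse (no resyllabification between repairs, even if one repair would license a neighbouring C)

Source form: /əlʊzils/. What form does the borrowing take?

Substitution: /l/ → /v/, giving /əvʊzivs/.
Syllabifying with onset maximization leaves /v/, /s/ stranded (only a nasal (/m/, /n/, or /ŋ/) is licensed in coda position; onsets are limited to one consonant).
Epenthesis after each stranded consonant: /v/ → /vo/, /s/ → /so/.

əvʊzivoso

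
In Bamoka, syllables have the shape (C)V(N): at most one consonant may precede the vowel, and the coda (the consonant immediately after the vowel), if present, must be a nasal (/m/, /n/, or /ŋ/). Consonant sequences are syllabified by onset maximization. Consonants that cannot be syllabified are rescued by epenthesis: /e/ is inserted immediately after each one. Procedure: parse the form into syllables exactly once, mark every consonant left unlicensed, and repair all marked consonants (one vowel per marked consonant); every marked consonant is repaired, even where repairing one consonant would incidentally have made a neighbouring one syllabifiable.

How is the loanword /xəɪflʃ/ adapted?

xəɪfeleʃe

The consonants /f/, /l/, /ʃ/ cannot be parsed into a legal (C)V(N) syllable (only a nasal (/m/, /n/, or /ŋ/) is licensed in coda position; onsets are limited to one consonant).
Each unlicensed consonant becomes the onset of a new syllable: /f/ → /fe/, /l/ → /le/, /ʃ/ → /ʃe/.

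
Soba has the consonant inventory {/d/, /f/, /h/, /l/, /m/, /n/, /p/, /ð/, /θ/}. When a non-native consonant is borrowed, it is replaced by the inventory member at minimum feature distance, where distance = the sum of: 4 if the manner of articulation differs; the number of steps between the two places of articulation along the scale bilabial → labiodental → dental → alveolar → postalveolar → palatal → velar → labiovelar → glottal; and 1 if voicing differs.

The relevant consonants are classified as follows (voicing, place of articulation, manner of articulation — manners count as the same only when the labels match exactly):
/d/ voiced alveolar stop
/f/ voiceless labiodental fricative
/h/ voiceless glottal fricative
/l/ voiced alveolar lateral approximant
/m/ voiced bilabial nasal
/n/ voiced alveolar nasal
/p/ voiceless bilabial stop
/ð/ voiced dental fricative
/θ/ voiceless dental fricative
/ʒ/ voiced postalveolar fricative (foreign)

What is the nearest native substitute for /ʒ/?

ð

/ð/ is closest: same manner (fricative), place distance 2 (postalveolar→dental), same voicing; total 2. Next closest is /θ/ at distance 3.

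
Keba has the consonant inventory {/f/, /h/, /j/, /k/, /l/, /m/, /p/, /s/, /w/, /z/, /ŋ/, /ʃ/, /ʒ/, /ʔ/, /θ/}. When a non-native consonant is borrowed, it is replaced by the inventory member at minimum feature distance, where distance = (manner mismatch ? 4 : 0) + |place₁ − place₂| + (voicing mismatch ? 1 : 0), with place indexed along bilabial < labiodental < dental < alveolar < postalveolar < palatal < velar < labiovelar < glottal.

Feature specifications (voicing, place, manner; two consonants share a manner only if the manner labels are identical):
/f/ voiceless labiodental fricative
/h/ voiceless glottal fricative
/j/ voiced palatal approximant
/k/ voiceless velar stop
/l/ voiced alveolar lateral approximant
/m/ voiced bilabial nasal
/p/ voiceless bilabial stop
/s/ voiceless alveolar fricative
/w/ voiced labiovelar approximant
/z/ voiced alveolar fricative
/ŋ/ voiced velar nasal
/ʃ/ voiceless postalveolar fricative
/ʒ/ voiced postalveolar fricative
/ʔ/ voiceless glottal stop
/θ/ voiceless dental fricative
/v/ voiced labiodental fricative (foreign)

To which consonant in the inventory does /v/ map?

/f/ is closest: same manner (fricative), place distance 0 (labiodental→labiodental), voicing differs (+1); total 1. Next closest is /z/ at distance 2.

f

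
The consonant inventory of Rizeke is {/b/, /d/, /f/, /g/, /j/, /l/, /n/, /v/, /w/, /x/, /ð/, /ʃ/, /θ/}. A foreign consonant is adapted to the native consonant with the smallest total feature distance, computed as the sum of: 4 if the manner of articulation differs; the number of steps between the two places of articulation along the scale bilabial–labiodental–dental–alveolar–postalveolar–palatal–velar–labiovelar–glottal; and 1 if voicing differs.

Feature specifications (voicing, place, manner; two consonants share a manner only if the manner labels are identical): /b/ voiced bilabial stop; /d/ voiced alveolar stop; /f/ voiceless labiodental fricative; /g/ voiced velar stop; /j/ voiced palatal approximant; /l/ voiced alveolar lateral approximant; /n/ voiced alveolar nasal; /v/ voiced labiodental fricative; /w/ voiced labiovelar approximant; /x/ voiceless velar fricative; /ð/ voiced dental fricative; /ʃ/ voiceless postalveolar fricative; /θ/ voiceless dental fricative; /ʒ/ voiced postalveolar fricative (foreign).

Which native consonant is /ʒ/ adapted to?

ʃ

/ʃ/ is closest: same manner (fricative), place distance 0 (postalveolar→postalveolar), voicing differs (+1); total 1. Next closest is /ð/ at distance 2.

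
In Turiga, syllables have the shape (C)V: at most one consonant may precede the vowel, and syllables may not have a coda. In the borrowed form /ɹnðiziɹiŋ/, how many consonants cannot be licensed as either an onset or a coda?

Syllabifying with onset maximization leaves /ɹ/, /n/, /ŋ/ stranded (no codas are permitted; onsets are limited to one consonant).

3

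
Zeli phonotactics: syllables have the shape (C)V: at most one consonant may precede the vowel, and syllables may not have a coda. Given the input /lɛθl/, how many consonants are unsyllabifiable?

Syllabifying with onset maximization leaves /θ/, /l/ stranded (no codas are permitted; onsets are limited to one consonant).

2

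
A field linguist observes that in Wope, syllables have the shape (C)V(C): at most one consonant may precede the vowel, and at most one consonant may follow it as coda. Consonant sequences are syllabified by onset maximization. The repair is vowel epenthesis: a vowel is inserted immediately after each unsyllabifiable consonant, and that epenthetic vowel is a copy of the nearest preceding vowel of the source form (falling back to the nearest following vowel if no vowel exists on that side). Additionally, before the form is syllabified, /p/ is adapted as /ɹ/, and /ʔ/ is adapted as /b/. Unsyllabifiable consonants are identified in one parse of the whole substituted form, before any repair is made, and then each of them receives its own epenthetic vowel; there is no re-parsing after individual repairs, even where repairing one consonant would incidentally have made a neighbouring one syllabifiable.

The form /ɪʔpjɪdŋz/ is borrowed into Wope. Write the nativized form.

ɪbɹɪjɪdŋɪzɪ

Substitution: /ʔ/ → /b/, /p/ → /ɹ/, giving /ɪbɹjɪdŋz/.
Syllabifying with onset maximization leaves /ɹ/, /ŋ/, /z/ stranded (at most one coda consonant is licensed; onsets are limited to one consonant).
Each unlicensed consonant becomes the onset of a new syllable: /ɹ/ → /ɹɪ/, /ŋ/ → /ŋɪ/, /z/ → /zɪ/.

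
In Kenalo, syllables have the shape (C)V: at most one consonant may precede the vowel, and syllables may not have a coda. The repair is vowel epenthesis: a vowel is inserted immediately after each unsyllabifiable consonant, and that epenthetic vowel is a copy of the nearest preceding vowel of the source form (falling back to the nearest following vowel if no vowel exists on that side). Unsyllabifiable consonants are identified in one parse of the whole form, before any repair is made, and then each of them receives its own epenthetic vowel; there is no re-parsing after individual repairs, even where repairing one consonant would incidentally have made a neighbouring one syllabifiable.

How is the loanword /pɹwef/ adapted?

peɹewefe

Syllabifying with onset maximization leaves /p/, /ɹ/, /f/ stranded (no codas are permitted; onsets are limited to one consonant).
Inserting the epenthetic vowel yields /p/ → /pe/, /ɹ/ → /ɹe/, /f/ → /fe/.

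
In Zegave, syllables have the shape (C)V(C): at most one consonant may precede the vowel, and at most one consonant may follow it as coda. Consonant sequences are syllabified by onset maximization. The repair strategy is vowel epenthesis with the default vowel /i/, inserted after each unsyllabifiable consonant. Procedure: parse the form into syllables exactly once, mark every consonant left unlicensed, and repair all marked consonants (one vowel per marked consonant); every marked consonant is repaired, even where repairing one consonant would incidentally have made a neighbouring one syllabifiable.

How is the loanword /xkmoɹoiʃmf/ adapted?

xikimoɹoiʃmifi

The consonants /x/, /k/, /m/, /f/ cannot be parsed into a legal (C)V(C) syllable (at most one coda consonant is licensed; onsets are limited to one consonant).
Epenthesis after each stranded consonant: /x/ → /xi/, /k/ → /ki/, /m/ → /mi/, /f/ → /fi/.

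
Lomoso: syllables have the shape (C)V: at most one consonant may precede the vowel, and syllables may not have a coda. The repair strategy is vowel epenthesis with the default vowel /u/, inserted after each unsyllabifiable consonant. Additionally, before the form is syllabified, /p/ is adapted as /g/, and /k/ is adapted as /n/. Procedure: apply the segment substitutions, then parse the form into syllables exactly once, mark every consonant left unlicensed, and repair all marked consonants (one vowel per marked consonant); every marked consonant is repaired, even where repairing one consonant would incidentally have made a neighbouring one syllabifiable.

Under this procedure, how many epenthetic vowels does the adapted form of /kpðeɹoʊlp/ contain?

After substitution the input is /ngðeɹoʊlg/.
The unsyllabifiable consonants are /n/, /g/, /l/, /g/; each receives one epenthetic vowel.

4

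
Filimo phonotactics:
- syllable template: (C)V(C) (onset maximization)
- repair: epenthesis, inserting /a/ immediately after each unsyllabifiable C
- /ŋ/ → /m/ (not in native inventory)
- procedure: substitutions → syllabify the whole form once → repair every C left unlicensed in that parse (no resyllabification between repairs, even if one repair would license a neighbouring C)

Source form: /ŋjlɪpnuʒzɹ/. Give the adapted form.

majalɪpnuʒzaɹa

Substitution: /ŋ/ → /m/, giving /mjlɪpnuʒzɹ/.
The consonants /m/, /j/, /z/, /ɹ/ cannot be parsed into a legal (C)V(C) syllable (at most one coda consonant is licensed; onsets are limited to one consonant).
Inserting the epenthetic vowel yields /m/ → /ma/, /j/ → /ja/, /z/ → /za/, /ɹ/ → /ɹa/.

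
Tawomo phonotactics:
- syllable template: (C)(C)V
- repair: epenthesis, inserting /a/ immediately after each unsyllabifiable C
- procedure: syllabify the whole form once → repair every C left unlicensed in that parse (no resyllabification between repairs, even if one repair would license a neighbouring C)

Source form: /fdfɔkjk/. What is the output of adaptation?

Under (C)(C)V, the unsyllabifiable consonants are /f/, /k/, /j/, /k/ (no codas are permitted; onsets may contain at most 2 consonants).
Inserting the epenthetic vowel yields /f/ → /fa/, /k/ → /ka/, /j/ → /ja/, /k/ → /ka/.

fadfɔkajaka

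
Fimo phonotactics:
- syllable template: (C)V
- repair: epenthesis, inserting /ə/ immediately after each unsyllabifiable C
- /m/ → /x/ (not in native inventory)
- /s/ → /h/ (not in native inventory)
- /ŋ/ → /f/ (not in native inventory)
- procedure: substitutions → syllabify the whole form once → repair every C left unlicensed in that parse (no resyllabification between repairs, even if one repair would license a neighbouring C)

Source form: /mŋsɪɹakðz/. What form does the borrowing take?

xəfəhɪɹakəðəzə

Substitution: /m/ → /x/, /ŋ/ → /f/, /s/ → /h/, giving /xfhɪɹakðz/.
Under (C)V, the unsyllabifiable consonants are /x/, /f/, /k/, /ð/, /z/ (no codas are permitted; onsets are limited to one consonant).
Inserting the epenthetic vowel yields /x/ → /xə/, /f/ → /fə/, /k/ → /kə/, /ð/ → /ðə/, /z/ → /zə/.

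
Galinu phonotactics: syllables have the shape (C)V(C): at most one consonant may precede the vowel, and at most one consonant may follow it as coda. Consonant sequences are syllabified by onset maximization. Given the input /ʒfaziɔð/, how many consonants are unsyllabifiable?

Syllabifying with onset maximization leaves /ʒ/ stranded (at most one coda consonant is licensed; onsets are limited to one consonant).

1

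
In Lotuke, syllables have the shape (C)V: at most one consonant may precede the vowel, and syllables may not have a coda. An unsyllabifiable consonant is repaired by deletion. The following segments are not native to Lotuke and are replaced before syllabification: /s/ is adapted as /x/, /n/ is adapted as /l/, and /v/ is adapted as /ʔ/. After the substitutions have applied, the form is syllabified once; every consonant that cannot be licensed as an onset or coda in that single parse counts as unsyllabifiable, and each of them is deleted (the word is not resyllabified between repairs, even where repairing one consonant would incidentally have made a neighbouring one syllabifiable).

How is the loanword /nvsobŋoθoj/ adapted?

Substitution: /n/ → /l/, /v/ → /ʔ/, /s/ → /x/, giving /lʔxobŋoθoj/.
Syllabifying with onset maximization leaves /l/, /ʔ/, /b/, /j/ stranded (no codas are permitted; onsets are limited to one consonant).
Deletion applies to /l/, /ʔ/, /b/, /j/.

xoŋoθo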